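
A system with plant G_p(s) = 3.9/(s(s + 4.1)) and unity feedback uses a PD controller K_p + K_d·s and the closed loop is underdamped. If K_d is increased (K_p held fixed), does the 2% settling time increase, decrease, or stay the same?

Characteristic equation s² + (4.1 + 3.9K_d)s + 3.9K_p = 0: raising K_d increases ζω_n = (4.1+3.9K_d)/2 while the loop stays underdamped, so T_s ≈ 4/(ζω_n) decreases.

decrease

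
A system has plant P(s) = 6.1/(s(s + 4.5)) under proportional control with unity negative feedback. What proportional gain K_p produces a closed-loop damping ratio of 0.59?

Closed-loop characteristic equation: s² + 4.5s + K_p·6.1 = 0.
So ω_n = √(6.1K_p) and 2ζω_n = 4.5, giving ζ = 4.5/(2√(6.1K_p)).
Setting ζ = 0.59: √(6.1K_p) = 4.5/(2·0.59) = 3.814, so K_p = 14.54/6.1 = 2.38.

K_p = 2.38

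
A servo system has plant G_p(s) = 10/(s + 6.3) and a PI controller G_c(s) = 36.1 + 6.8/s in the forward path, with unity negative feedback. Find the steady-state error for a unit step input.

The open loop G_c(s)G_p(s) has a pole at the origin (type 1), so the static position error constant is infinite and e_ss = 1/(1+∞) = 0.

0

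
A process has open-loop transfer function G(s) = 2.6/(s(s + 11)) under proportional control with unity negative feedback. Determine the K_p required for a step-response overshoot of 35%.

From %OS = 100·exp(−πζ/√(1−ζ²)) = 35%, ζ = −ln(0.35)/√(π²+ln²(0.35)) = 0.3169.
Characteristic equation s² + 11s + 2.6K_p = 0 gives ζ = 11/(2√(2.6K_p)).
Setting ζ = 0.3169: √(2.6K_p) = 11/(2·0.3169) = 17.35, so K_p = 301.1/2.6 = 116.

K_p = 116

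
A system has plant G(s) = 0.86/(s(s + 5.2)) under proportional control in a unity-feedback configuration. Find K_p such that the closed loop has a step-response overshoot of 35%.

From %OS = 100·exp(−πζ/√(1−ζ²)) = 35%, ζ = −ln(0.35)/√(π²+ln²(0.35)) = 0.3169.
Characteristic equation s² + 5.2s + 0.86K_p = 0 gives ζ = 5.2/(2√(0.86K_p)).
Setting ζ = 0.3169: √(0.86K_p) = 5.2/(2·0.3169) = 8.203, so K_p = 67.3/0.86 = 78.3.

K_p = 78.3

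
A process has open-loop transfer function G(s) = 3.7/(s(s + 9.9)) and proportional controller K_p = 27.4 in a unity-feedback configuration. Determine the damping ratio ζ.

ζ = 0.492

With unity feedback the closed-loop characteristic equation is s² + 9.9s + 27.4·3.7 = s² + 9.9s + 101.4 = 0.
Matching s² + 2ζω_n s + ω_n²: ω_n = √101.4 = 10.07 rad/s and 2ζω_n = 9.9, so ζ = 9.9/(2·10.07) = 0.492.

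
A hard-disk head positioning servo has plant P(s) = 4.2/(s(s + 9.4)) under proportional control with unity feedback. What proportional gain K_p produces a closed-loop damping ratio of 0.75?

Closed-loop characteristic equation: s² + 9.4s + K_p·4.2 = 0.
So ω_n = √(4.2K_p) and 2ζω_n = 9.4, giving ζ = 9.4/(2√(4.2K_p)).
Setting ζ = 0.75: √(4.2K_p) = 9.4/(2·0.75) = 6.267, so K_p = 39.27/4.2 = 9.35.

K_p = 9.35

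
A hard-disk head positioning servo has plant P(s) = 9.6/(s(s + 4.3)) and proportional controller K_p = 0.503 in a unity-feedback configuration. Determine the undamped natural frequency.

ω_n = 2.2 rad/s

The closed-loop denominator is s(s+4.3) + 0.503·9.6 = s² + 4.3s + 4.829.
Matching s² + 2ζω_n s + ω_n²: ω_n = √4.829 = 2.197 rad/s and 2ζω_n = 4.3, so ζ = 4.3/(2·2.197) = 0.978.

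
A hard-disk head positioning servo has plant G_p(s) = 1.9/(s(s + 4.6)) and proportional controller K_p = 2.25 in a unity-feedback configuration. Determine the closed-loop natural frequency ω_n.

The closed-loop denominator is s(s+4.6) + 2.25·1.9 = s² + 4.6s + 4.275.
Matching s² + 2ζω_n s + ω_n²: ω_n = √4.275 = 2.068 rad/s and 2ζω_n = 4.6, so ζ = 4.6/(2·2.068) = 1.11.

ω_n = 2.07 rad/s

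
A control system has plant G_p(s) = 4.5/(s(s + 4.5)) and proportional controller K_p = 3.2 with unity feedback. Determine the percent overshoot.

9.89%

The closed-loop denominator s² + 4.5s + 14.4 gives ω_n = √14.4 = 3.795 and ζ = 4.5/(2ω_n) = 0.5929.
%OS = 100·exp(−πζ/√(1−ζ²)) = 100·exp(−π·0.5929/√0.6484) = 9.89%.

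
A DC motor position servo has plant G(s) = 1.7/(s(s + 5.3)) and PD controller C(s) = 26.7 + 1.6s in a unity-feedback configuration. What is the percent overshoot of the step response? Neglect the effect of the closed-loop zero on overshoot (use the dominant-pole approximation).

9.76%

Forward path: (26.7 + 1.6s)·1.7/(s(s+5.3)). The closed-loop characteristic equation is s² + (5.3 + 1.7·1.6)s + 1.7·26.7 = 0.
That is s² + 8.02s + 45.39 = 0, so ω_n = 6.737 rad/s and ζ = 8.02/(2·6.737) = 0.5952.
%OS = 100·exp(−πζ/√(1−ζ²)) = 9.76%.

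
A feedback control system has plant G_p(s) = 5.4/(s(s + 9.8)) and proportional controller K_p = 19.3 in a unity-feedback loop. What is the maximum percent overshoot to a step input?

17.9%

The closed-loop denominator s² + 9.8s + 104.2 gives ω_n = √104.2 = 10.21 and ζ = 9.8/(2ω_n) = 0.48.
%OS = 100·exp(−πζ/√(1−ζ²)) = 100·exp(−π·0.48/√0.7696) = 17.9%.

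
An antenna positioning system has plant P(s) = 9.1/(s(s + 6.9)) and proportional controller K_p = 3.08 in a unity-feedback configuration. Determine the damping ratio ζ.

1 + K_p·P(s) = 0 gives s² + 6.9s + 28.03 = 0.
So ω_n² = 28.03 ⇒ ω_n = 5.294 rad/s, and ζ = 6.9/(2ω_n) = 0.652.

ζ = 0.652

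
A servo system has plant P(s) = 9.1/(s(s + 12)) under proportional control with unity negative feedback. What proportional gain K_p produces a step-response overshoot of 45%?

K_p = 65.2

From %OS = 100·exp(−πζ/√(1−ζ²)) = 45%, ζ = −ln(0.45)/√(π²+ln²(0.45)) = 0.2463.
Characteristic equation s² + 12s + 9.1K_p = 0 gives ζ = 12/(2√(9.1K_p)).
Setting ζ = 0.2463: √(9.1K_p) = 12/(2·0.2463) = 24.36, so K_p = 593.2/9.1 = 65.2.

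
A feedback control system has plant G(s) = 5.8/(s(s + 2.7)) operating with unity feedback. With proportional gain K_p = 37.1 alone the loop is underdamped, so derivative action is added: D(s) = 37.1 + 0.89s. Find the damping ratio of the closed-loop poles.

Forward path: (37.1 + 0.89s)·5.8/(s(s+2.7)). The closed-loop characteristic equation is s² + (2.7 + 5.8·0.89)s + 5.8·37.1 = 0.
That is s² + 7.862s + 215.2 = 0, so ω_n = 14.67 rad/s and ζ = 7.862/(2·14.67) = 0.268.

ζ = 0.268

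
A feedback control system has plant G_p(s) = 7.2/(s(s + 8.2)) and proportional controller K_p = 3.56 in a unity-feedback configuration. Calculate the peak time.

T_p = 1.06 s

The closed-loop denominator s² + 8.2s + 25.63 gives ω_n = √25.63 = 5.063 and ζ = 8.2/(2ω_n) = 0.8098.
Damped frequency ω_d = ω_n√(1−ζ²) = 2.97 rad/s, so peak time T_p = π/ω_d = 1.06 s.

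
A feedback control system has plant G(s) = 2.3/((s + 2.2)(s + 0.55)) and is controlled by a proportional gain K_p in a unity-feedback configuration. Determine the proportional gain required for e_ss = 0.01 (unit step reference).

K_p = 52.1

Steady-state error for a unit step on this type-0 loop is 1/(1 + K_p·G(0)).
G(0) = 1.901. Require 1/(1 + K_p·1.901) = 0.01, so 1 + 1.901·K_p = 100.
K_p = (100 − 1)/1.901 = 52.1.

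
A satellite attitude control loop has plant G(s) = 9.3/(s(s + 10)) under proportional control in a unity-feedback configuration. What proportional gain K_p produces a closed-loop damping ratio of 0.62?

Closed-loop characteristic equation: s² + 10s + K_p·9.3 = 0.
So ω_n = √(9.3K_p) and 2ζω_n = 10, giving ζ = 10/(2√(9.3K_p)).
Setting ζ = 0.62: √(9.3K_p) = 10/(2·0.62) = 8.065, so K_p = 65.04/9.3 = 6.99.

K_p = 6.99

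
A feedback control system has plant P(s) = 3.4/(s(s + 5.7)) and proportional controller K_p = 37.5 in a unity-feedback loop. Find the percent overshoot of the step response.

44.1%

From 1 + K_pP(s) = 0: s² + 5.7s + 127.5 = 0 ⇒ ω_n = 11.29, ζ = 0.2524.
%OS = 100·exp(−πζ/√(1−ζ²)) = 100·exp(−π·0.2524/√0.9363) = 44.1%.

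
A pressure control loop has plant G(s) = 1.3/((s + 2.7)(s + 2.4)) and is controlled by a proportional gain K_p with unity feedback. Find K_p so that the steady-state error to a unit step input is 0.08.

For a type-0 loop with proportional control, e_ss = 1/(1 + K_p·G(0)).
G(0) = 0.2006. Require 1/(1 + K_p·0.2006) = 0.08, so 1 + 0.2006·K_p = 12.5.
K_p = (12.5 − 1)/0.2006 = 57.3.

K_p = 57.3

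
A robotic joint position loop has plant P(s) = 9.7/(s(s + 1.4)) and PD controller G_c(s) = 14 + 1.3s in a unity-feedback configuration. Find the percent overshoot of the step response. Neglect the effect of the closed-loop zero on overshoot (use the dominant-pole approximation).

9.41%

Forward path: (14 + 1.3s)·9.7/(s(s+1.4)). The closed-loop characteristic equation is s² + (1.4 + 9.7·1.3)s + 9.7·14 = 0.
That is s² + 14.01s + 135.8 = 0, so ω_n = 11.65 rad/s and ζ = 14.01/(2·11.65) = 0.6011.
%OS = 100·exp(−πζ/√(1−ζ²)) = 9.41%.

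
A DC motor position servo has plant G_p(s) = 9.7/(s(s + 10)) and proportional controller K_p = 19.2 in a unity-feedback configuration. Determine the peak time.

T_p = 0.247 s

The closed-loop denominator s² + 10s + 186.2 gives ω_n = √186.2 = 13.65 and ζ = 10/(2ω_n) = 0.3664.
Damped frequency ω_d = ω_n√(1−ζ²) = 12.7 rad/s, so peak time T_p = π/ω_d = 0.247 s.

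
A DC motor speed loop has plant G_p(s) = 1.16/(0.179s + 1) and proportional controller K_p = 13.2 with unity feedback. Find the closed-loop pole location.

s = -91.13

Closed loop: T(s) = K_p·G_p/(1+K_p·G_p) = 15.31/(0.179s + 1 + 15.31), with pole at s = −(1 + 15.31)/0.179 = −91.13.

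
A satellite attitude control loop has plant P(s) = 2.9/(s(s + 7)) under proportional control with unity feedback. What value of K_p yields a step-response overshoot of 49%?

K_p = 86.2

From %OS = 100·exp(−πζ/√(1−ζ²)) = 49%, ζ = −ln(0.49)/√(π²+ln²(0.49)) = 0.2214.
Characteristic equation s² + 7s + 2.9K_p = 0 gives ζ = 7/(2√(2.9K_p)).
Setting ζ = 0.2214: √(2.9K_p) = 7/(2·0.2214) = 15.81, so K_p = 249.8/2.9 = 86.2.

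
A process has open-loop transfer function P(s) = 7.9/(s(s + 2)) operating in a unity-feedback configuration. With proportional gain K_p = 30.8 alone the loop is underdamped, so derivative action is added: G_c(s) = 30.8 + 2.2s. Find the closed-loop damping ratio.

ζ = 0.621

Forward path: (30.8 + 2.2s)·7.9/(s(s+2)). The closed-loop characteristic equation is s² + (2 + 7.9·2.2)s + 7.9·30.8 = 0.
That is s² + 19.38s + 243.3 = 0, so ω_n = 15.6 rad/s and ζ = 19.38/(2·15.6) = 0.6212.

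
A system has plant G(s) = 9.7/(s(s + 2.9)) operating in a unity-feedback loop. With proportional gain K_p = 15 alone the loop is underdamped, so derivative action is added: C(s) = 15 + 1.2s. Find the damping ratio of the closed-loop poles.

Forward path: (15 + 1.2s)·9.7/(s(s+2.9)). The closed-loop characteristic equation is s² + (2.9 + 9.7·1.2)s + 9.7·15 = 0.
That is s² + 14.54s + 145.5 = 0, so ω_n = 12.06 rad/s and ζ = 14.54/(2·12.06) = 0.6027.

ζ = 0.603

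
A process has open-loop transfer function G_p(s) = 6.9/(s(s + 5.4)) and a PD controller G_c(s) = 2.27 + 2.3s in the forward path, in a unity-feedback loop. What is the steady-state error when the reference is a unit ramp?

The loop has one pole at the origin (type 1). Velocity error constant K_v = lim_{s→0} s·G_c(s)G_p(s) = 2.27·6.9/5.4 = 2.901.
Steady-state error to a unit ramp: e_ss = 1/K_v = 0.345.

0.345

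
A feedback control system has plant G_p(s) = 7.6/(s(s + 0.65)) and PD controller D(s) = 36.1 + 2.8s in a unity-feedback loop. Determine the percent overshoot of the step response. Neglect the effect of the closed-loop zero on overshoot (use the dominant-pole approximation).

Forward path: (36.1 + 2.8s)·7.6/(s(s+0.65)). The closed-loop characteristic equation is s² + (0.65 + 7.6·2.8)s + 7.6·36.1 = 0.
That is s² + 21.93s + 274.4 = 0, so ω_n = 16.56 rad/s and ζ = 21.93/(2·16.56) = 0.662.
%OS = 100·exp(−πζ/√(1−ζ²)) = 6.24%.

6.24%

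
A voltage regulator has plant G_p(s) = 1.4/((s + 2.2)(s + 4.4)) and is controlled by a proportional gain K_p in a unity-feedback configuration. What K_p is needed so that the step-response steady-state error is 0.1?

Steady-state error for a unit step on this type-0 loop is 1/(1 + K_p·G_p(0)).
G_p(0) = 0.1446. Require 1/(1 + K_p·0.1446) = 0.1, so 1 + 0.1446·K_p = 10.
K_p = (10 − 1)/0.1446 = 62.2.

K_p = 62.2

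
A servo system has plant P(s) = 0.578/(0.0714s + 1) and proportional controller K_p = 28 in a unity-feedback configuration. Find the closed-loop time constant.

Closed loop: T(s) = K_p·P/(1+K_p·P) = 16.18/(0.0714s + 1 + 16.18), with pole at s = −(1 + 16.18)/0.0714 = −240.7.
Closed-loop time constant τ = 1/240.7 = 0.00416 s.

τ = 0.00416 s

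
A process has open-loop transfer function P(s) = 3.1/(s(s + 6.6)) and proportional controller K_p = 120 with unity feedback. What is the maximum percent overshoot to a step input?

58%

The closed-loop denominator s² + 6.6s + 372 gives ω_n = √372 = 19.29 and ζ = 6.6/(2ω_n) = 0.1711.
%OS = 100·exp(−πζ/√(1−ζ²)) = 100·exp(−π·0.1711/√0.9707) = 58%.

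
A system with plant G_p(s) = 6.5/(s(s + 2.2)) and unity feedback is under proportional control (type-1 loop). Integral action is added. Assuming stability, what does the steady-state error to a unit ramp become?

0

The integrator raises the loop to type 2, so K_v → ∞ and e_ss to a ramp is zero.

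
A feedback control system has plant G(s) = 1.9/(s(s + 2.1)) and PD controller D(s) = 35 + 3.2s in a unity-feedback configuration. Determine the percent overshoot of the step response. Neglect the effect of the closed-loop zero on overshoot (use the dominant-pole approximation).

16.2%

Forward path: (35 + 3.2s)·1.9/(s(s+2.1)). The closed-loop characteristic equation is s² + (2.1 + 1.9·3.2)s + 1.9·35 = 0.
That is s² + 8.18s + 66.5 = 0, so ω_n = 8.155 rad/s and ζ = 8.18/(2·8.155) = 0.5015.
%OS = 100·exp(−πζ/√(1−ζ²)) = 16.2%.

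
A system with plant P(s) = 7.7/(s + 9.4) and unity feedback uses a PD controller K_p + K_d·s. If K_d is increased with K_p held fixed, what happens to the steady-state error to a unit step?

unchanged

At s = 0 the derivative term contributes nothing: C(0) = K_p regardless of K_d, so K_pos = K_p·P(0) and e_ss are unchanged.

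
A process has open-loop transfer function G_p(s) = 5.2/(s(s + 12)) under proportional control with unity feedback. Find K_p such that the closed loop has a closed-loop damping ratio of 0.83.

Closed-loop characteristic equation: s² + 12s + K_p·5.2 = 0.
So ω_n = √(5.2K_p) and 2ζω_n = 12, giving ζ = 12/(2√(5.2K_p)).
Setting ζ = 0.83: √(5.2K_p) = 12/(2·0.83) = 7.229, so K_p = 52.26/5.2 = 10.

K_p = 10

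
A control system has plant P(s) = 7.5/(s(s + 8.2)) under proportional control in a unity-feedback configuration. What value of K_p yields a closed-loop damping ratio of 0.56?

Closed-loop characteristic equation: s² + 8.2s + K_p·7.5 = 0.
So ω_n = √(7.5K_p) and 2ζω_n = 8.2, giving ζ = 8.2/(2√(7.5K_p)).
Setting ζ = 0.56: √(7.5K_p) = 8.2/(2·0.56) = 7.321, so K_p = 53.6/7.5 = 7.15.

K_p = 7.15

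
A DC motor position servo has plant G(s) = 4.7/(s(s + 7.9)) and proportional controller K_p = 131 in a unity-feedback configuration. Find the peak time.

The closed-loop denominator s² + 7.9s + 615.7 gives ω_n = √615.7 = 24.81 and ζ = 7.9/(2ω_n) = 0.1592.
Damped frequency ω_d = ω_n√(1−ζ²) = 24.5 rad/s, so peak time T_p = π/ω_d = 0.128 s.

T_p = 0.128 s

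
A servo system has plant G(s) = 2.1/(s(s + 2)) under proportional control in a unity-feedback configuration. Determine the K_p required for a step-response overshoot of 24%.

K_p = 2.78

From %OS = 100·exp(−πζ/√(1−ζ²)) = 24%, ζ = −ln(0.24)/√(π²+ln²(0.24)) = 0.4136.
Characteristic equation s² + 2s + 2.1K_p = 0 gives ζ = 2/(2√(2.1K_p)).
Setting ζ = 0.4136: √(2.1K_p) = 2/(2·0.4136) = 2.418, so K_p = 5.846/2.1 = 2.78.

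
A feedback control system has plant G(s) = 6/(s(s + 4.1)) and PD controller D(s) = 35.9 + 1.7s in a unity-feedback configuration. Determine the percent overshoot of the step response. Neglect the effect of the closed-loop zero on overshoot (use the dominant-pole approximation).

Forward path: (35.9 + 1.7s)·6/(s(s+4.1)). The closed-loop characteristic equation is s² + (4.1 + 6·1.7)s + 6·35.9 = 0.
That is s² + 14.3s + 215.4 = 0, so ω_n = 14.68 rad/s and ζ = 14.3/(2·14.68) = 0.4872.
%OS = 100·exp(−πζ/√(1−ζ²)) = 17.3%.

17.3%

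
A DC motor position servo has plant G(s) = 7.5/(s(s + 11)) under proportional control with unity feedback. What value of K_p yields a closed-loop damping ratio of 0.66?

Closed-loop characteristic equation: s² + 11s + K_p·7.5 = 0.
So ω_n = √(7.5K_p) and 2ζω_n = 11, giving ζ = 11/(2√(7.5K_p)).
Setting ζ = 0.66: √(7.5K_p) = 11/(2·0.66) = 8.333, so K_p = 69.44/7.5 = 9.26.

K_p = 9.26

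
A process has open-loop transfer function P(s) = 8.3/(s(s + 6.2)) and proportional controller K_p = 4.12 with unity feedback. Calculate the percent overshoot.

The closed-loop denominator s² + 6.2s + 34.2 gives ω_n = √34.2 = 5.848 and ζ = 6.2/(2ω_n) = 0.5301.
%OS = 100·exp(−πζ/√(1−ζ²)) = 100·exp(−π·0.5301/√0.719) = 14%.

14%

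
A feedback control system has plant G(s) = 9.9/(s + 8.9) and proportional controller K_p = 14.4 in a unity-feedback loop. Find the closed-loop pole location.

s = -151.5

Closed-loop transfer function: T(s) = K_p·G(s)/(1 + K_p·G(s)) = 142.6/(s + 8.9 + 142.6) = 142.6/(s + 151.5).
The closed-loop pole is at s = −151.5.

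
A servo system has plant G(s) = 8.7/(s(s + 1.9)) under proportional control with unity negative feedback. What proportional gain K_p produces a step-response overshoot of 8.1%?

From %OS = 100·exp(−πζ/√(1−ζ²)) = 8.1%, ζ = −ln(0.081)/√(π²+ln²(0.081)) = 0.6247.
Characteristic equation s² + 1.9s + 8.7K_p = 0 gives ζ = 1.9/(2√(8.7K_p)).
Setting ζ = 0.6247: √(8.7K_p) = 1.9/(2·0.6247) = 1.521, so K_p = 2.313/8.7 = 0.266.

K_p = 0.266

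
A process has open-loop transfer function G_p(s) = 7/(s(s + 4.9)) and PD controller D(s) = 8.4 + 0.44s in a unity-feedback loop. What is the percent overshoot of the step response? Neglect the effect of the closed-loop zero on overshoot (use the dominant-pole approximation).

14.7%

Forward path: (8.4 + 0.44s)·7/(s(s+4.9)). The closed-loop characteristic equation is s² + (4.9 + 7·0.44)s + 7·8.4 = 0.
That is s² + 7.98s + 58.8 = 0, so ω_n = 7.668 rad/s and ζ = 7.98/(2·7.668) = 0.5203.
%OS = 100·exp(−πζ/√(1−ζ²)) = 14.7%.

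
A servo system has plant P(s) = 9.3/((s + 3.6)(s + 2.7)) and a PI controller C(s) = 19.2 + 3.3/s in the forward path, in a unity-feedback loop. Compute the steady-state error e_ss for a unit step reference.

The open loop C(s)P(s) has a pole at the origin (type 1), so the static position error constant is infinite and e_ss = 1/(1+∞) = 0.

0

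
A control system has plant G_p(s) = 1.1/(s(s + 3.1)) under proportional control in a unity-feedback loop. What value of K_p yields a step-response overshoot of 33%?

K_p = 19.7

From %OS = 100·exp(−πζ/√(1−ζ²)) = 33%, ζ = −ln(0.33)/√(π²+ln²(0.33)) = 0.3328.
Characteristic equation s² + 3.1s + 1.1K_p = 0 gives ζ = 3.1/(2√(1.1K_p)).
Setting ζ = 0.3328: √(1.1K_p) = 3.1/(2·0.3328) = 4.658, so K_p = 21.69/1.1 = 19.7.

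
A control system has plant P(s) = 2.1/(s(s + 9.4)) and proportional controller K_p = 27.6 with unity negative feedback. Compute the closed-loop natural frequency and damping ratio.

ω_n = 7.61 rad/s, ζ = 0.617

1 + K_p·P(s) = 0 gives s² + 9.4s + 57.96 = 0.
So ω_n² = 57.96 ⇒ ω_n = 7.613 rad/s, and ζ = 9.4/(2ω_n) = 0.617.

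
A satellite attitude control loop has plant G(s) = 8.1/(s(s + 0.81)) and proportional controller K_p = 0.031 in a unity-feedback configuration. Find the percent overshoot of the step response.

From 1 + K_pG(s) = 0: s² + 0.81s + 0.2511 = 0 ⇒ ω_n = 0.5011, ζ = 0.8082.
%OS = 100·exp(−πζ/√(1−ζ²)) = 100·exp(−π·0.8082/√0.3468) = 1.34%.

1.34%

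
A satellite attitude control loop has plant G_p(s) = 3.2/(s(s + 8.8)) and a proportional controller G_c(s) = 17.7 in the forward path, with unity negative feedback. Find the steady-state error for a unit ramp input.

0.155

The loop has one pole at the origin (type 1). Velocity error constant K_v = lim_{s→0} s·G_c(s)G_p(s) = 17.7·3.2/8.8 = 6.436.
Steady-state error to a unit ramp: e_ss = 1/K_v = 0.155.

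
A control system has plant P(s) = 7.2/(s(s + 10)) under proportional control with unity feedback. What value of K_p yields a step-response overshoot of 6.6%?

From %OS = 100·exp(−πζ/√(1−ζ²)) = 6.6%, ζ = −ln(0.066)/√(π²+ln²(0.066)) = 0.6543.
Characteristic equation s² + 10s + 7.2K_p = 0 gives ζ = 10/(2√(7.2K_p)).
Setting ζ = 0.6543: √(7.2K_p) = 10/(2·0.6543) = 7.642, so K_p = 58.4/7.2 = 8.11.

K_p = 8.11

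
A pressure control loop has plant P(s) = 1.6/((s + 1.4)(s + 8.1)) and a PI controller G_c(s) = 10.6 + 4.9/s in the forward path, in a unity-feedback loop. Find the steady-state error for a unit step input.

The open loop G_c(s)P(s) has a pole at the origin (type 1), so the static position error constant is infinite and e_ss = 1/(1+∞) = 0.

0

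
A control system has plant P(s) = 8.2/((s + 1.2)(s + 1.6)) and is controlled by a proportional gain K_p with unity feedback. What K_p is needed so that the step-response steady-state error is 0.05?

Steady-state error for a unit step on this type-0 loop is 1/(1 + K_p·P(0)).
P(0) = 4.271. Require 1/(1 + K_p·4.271) = 0.05, so 1 + 4.271·K_p = 20.
K_p = (20 − 1)/4.271 = 4.45.

K_p = 4.45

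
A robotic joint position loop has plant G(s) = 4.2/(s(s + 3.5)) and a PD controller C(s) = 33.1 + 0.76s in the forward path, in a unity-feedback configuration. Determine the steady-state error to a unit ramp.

The loop has one pole at the origin (type 1). Velocity error constant K_v = lim_{s→0} s·C(s)G(s) = 33.1·4.2/3.5 = 39.72.
Steady-state error to a unit ramp: e_ss = 1/K_v = 0.0252.

0.0252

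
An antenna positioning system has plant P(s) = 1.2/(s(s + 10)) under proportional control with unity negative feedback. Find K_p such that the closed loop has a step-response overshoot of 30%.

K_p = 163

From %OS = 100·exp(−πζ/√(1−ζ²)) = 30%, ζ = −ln(0.3)/√(π²+ln²(0.3)) = 0.3579.
Characteristic equation s² + 10s + 1.2K_p = 0 gives ζ = 10/(2√(1.2K_p)).
Setting ζ = 0.3579: √(1.2K_p) = 10/(2·0.3579) = 13.97, so K_p = 195.2/1.2 = 163.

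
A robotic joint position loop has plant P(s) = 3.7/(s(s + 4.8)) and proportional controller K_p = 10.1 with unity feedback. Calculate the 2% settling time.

T_s ≈ 1.67 s

Closed-loop characteristic equation: s² + 4.8s + 37.37 = 0, so ω_n = 6.113 rad/s and ζ = 4.8/(2·6.113) = 0.3926.
2% settling time T_s ≈ 4/(ζω_n) = 4/2.4 = 1.67 s.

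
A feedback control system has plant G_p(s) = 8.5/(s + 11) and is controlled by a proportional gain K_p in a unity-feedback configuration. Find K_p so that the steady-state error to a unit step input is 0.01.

K_p = 128

For a type-0 loop with proportional control, e_ss = 1/(1 + K_p·G_p(0)).
G_p(0) = 0.7727. Require 1/(1 + K_p·0.7727) = 0.01, so 1 + 0.7727·K_p = 100.
K_p = (100 − 1)/0.7727 = 128.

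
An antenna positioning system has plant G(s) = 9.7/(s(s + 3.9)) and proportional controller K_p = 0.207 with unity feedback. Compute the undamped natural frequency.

ω_n = 1.42 rad/s

The closed-loop denominator is s(s+3.9) + 0.207·9.7 = s² + 3.9s + 2.008.
Matching s² + 2ζω_n s + ω_n²: ω_n = √2.008 = 1.417 rad/s and 2ζω_n = 3.9, so ζ = 3.9/(2·1.417) = 1.38.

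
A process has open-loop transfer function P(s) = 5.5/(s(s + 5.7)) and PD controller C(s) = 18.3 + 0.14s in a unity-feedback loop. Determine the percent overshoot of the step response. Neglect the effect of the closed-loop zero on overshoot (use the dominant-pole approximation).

Forward path: (18.3 + 0.14s)·5.5/(s(s+5.7)). The closed-loop characteristic equation is s² + (5.7 + 5.5·0.14)s + 5.5·18.3 = 0.
That is s² + 6.47s + 100.7 = 0, so ω_n = 10.03 rad/s and ζ = 6.47/(2·10.03) = 0.3225.
%OS = 100·exp(−πζ/√(1−ζ²)) = 34.3%.

34.3%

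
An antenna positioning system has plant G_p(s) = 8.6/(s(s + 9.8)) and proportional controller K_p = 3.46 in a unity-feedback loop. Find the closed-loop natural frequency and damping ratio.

ω_n = 5.45 rad/s, ζ = 0.898

The closed-loop denominator is s(s+9.8) + 3.46·8.6 = s² + 9.8s + 29.76.
So ω_n² = 29.76 ⇒ ω_n = 5.455 rad/s, and ζ = 9.8/(2ω_n) = 0.898.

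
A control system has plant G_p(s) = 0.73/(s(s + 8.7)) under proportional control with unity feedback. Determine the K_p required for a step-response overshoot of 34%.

K_p = 246

From %OS = 100·exp(−πζ/√(1−ζ²)) = 34%, ζ = −ln(0.34)/√(π²+ln²(0.34)) = 0.3248.
Characteristic equation s² + 8.7s + 0.73K_p = 0 gives ζ = 8.7/(2√(0.73K_p)).
Setting ζ = 0.3248: √(0.73K_p) = 8.7/(2·0.3248) = 13.39, so K_p = 179.4/0.73 = 246.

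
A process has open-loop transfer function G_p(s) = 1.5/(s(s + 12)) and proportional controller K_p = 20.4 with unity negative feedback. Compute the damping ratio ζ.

The closed-loop denominator is s(s+12) + 20.4·1.5 = s² + 12s + 30.6.
So ω_n² = 30.6 ⇒ ω_n = 5.532 rad/s, and ζ = 12/(2ω_n) = 1.08.

ζ = 1.08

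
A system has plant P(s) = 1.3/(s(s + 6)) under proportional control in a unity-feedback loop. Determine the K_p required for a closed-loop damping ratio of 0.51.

K_p = 26.6

Closed-loop characteristic equation: s² + 6s + K_p·1.3 = 0.
So ω_n = √(1.3K_p) and 2ζω_n = 6, giving ζ = 6/(2√(1.3K_p)).
Setting ζ = 0.51: √(1.3K_p) = 6/(2·0.51) = 5.882, so K_p = 34.6/1.3 = 26.6.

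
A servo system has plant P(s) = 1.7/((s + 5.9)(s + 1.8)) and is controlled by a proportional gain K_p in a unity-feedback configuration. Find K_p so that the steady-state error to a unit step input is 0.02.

K_p = 306

For a type-0 loop with proportional control, e_ss = 1/(1 + K_p·P(0)).
P(0) = 0.1601. Require 1/(1 + K_p·0.1601) = 0.02, so 1 + 0.1601·K_p = 50.
K_p = (50 − 1)/0.1601 = 306.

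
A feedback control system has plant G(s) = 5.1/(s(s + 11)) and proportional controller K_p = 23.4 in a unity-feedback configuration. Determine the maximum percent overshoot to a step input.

From 1 + K_pG(s) = 0: s² + 11s + 119.3 = 0 ⇒ ω_n = 10.92, ζ = 0.5035.
%OS = 100·exp(−πζ/√(1−ζ²)) = 100·exp(−π·0.5035/√0.7465) = 16%.

16%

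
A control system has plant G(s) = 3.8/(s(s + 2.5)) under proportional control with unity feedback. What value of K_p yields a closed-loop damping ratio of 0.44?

Closed-loop characteristic equation: s² + 2.5s + K_p·3.8 = 0.
So ω_n = √(3.8K_p) and 2ζω_n = 2.5, giving ζ = 2.5/(2√(3.8K_p)).
Setting ζ = 0.44: √(3.8K_p) = 2.5/(2·0.44) = 2.841, so K_p = 8.071/3.8 = 2.12.

K_p = 2.12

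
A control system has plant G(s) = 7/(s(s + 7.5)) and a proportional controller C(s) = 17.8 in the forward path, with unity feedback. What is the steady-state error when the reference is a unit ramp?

The loop has one pole at the origin (type 1). Velocity error constant K_v = lim_{s→0} s·C(s)G(s) = 17.8·7/7.5 = 16.61.
Steady-state error to a unit ramp: e_ss = 1/K_v = 0.0602.

0.0602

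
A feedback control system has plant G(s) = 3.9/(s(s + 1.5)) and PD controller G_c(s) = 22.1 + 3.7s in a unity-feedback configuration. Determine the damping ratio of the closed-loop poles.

ζ = 0.858

Forward path: (22.1 + 3.7s)·3.9/(s(s+1.5)). The closed-loop characteristic equation is s² + (1.5 + 3.9·3.7)s + 3.9·22.1 = 0.
That is s² + 15.93s + 86.19 = 0, so ω_n = 9.284 rad/s and ζ = 15.93/(2·9.284) = 0.8579.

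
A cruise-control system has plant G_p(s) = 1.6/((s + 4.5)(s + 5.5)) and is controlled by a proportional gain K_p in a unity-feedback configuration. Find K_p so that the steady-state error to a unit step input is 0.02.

K_p = 758

For a type-0 loop with proportional control, e_ss = 1/(1 + K_p·G_p(0)).
G_p(0) = 0.06465. Require 1/(1 + K_p·0.06465) = 0.02, so 1 + 0.06465·K_p = 50.
K_p = (50 − 1)/0.06465 = 758.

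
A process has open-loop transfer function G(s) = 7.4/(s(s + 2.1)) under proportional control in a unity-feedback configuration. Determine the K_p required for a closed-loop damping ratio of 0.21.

K_p = 3.38

Closed-loop characteristic equation: s² + 2.1s + K_p·7.4 = 0.
So ω_n = √(7.4K_p) and 2ζω_n = 2.1, giving ζ = 2.1/(2√(7.4K_p)).
Setting ζ = 0.21: √(7.4K_p) = 2.1/(2·0.21) = 5, so K_p = 25/7.4 = 3.38.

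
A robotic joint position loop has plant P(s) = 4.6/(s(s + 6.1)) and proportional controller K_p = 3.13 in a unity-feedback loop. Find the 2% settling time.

The closed-loop denominator s² + 6.1s + 14.4 gives ω_n = √14.4 = 3.794 and ζ = 6.1/(2ω_n) = 0.8038.
2% settling time T_s ≈ 4/(ζω_n) = 4/3.05 = 1.31 s.

T_s ≈ 1.31 s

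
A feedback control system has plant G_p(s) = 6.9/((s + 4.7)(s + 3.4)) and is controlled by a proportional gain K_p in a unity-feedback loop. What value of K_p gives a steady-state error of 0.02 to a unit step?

The loop is type 0, so e_ss(step) = 1/(1 + K_pos) with K_pos = K_p·G_p(0).
G_p(0) = 0.4318. Require 1/(1 + K_p·0.4318) = 0.02, so 1 + 0.4318·K_p = 50.
K_p = (50 − 1)/0.4318 = 113.

K_p = 113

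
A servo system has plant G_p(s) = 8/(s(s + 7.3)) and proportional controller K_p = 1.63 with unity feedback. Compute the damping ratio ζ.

ζ = 1.01

1 + K_p·G_p(s) = 0 gives s² + 7.3s + 13.04 = 0.
So ω_n² = 13.04 ⇒ ω_n = 3.611 rad/s, and ζ = 7.3/(2ω_n) = 1.01.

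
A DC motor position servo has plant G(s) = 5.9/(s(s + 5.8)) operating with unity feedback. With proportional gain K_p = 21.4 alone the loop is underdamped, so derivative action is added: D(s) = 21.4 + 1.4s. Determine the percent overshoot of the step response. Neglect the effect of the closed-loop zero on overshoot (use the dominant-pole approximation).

Forward path: (21.4 + 1.4s)·5.9/(s(s+5.8)). The closed-loop characteristic equation is s² + (5.8 + 5.9·1.4)s + 5.9·21.4 = 0.
That is s² + 14.06s + 126.3 = 0, so ω_n = 11.24 rad/s and ζ = 14.06/(2·11.24) = 0.6256.
%OS = 100·exp(−πζ/√(1−ζ²)) = 8.05%.

8.05%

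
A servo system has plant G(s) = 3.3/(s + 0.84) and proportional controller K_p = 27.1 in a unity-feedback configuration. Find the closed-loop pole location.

Closed-loop transfer function: T(s) = K_p·G(s)/(1 + K_p·G(s)) = 89.43/(s + 0.84 + 89.43) = 89.43/(s + 90.27).
The closed-loop pole is at s = −90.27.

s = -90.27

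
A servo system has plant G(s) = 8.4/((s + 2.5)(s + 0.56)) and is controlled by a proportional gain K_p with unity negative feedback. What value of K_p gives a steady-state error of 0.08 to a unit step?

K_p = 1.92

Steady-state error for a unit step on this type-0 loop is 1/(1 + K_p·G(0)).
G(0) = 6. Require 1/(1 + K_p·6) = 0.08, so 1 + 6·K_p = 12.5.
K_p = (12.5 − 1)/6 = 1.92.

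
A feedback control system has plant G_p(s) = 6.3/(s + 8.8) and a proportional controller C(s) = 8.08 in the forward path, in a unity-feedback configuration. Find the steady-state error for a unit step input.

0.147

The loop is type 0. Static position error constant K_pos = C(0)·G_p(0) = 8.08·0.7159 = 5.785.
Steady-state error to a unit step: e_ss = 1/(1+K_pos) = 1/6.785 = 0.147.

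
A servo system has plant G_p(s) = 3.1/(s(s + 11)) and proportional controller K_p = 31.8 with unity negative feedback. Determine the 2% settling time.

T_s ≈ 0.727 s

The closed-loop denominator s² + 11s + 98.58 gives ω_n = √98.58 = 9.929 and ζ = 11/(2ω_n) = 0.5539.
2% settling time T_s ≈ 4/(ζω_n) = 4/5.5 = 0.727 s.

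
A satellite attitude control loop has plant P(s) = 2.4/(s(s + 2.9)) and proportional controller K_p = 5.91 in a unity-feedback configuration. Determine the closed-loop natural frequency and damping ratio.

1 + K_p·P(s) = 0 gives s² + 2.9s + 14.18 = 0.
Matching s² + 2ζω_n s + ω_n²: ω_n = √14.18 = 3.766 rad/s and 2ζω_n = 2.9, so ζ = 2.9/(2·3.766) = 0.385.

ω_n = 3.77 rad/s, ζ = 0.385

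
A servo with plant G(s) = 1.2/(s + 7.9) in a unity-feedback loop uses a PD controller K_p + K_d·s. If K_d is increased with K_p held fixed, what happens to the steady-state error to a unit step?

unchanged

At s = 0 the derivative term contributes nothing: C(0) = K_p regardless of K_d, so K_pos = K_p·G(0) and e_ss are unchanged.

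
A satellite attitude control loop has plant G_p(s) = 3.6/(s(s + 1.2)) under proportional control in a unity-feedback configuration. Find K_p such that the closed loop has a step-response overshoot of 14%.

From %OS = 100·exp(−πζ/√(1−ζ²)) = 14%, ζ = −ln(0.14)/√(π²+ln²(0.14)) = 0.5305.
Characteristic equation s² + 1.2s + 3.6K_p = 0 gives ζ = 1.2/(2√(3.6K_p)).
Setting ζ = 0.5305: √(3.6K_p) = 1.2/(2·0.5305) = 1.131, so K_p = 1.279/3.6 = 0.355.

K_p = 0.355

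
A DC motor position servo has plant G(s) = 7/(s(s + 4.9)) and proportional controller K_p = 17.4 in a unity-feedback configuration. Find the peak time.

T_p = 0.292 s

The closed-loop denominator s² + 4.9s + 121.8 gives ω_n = √121.8 = 11.04 and ζ = 4.9/(2ω_n) = 0.222.
Damped frequency ω_d = ω_n√(1−ζ²) = 10.76 rad/s, so peak time T_p = π/ω_d = 0.292 s.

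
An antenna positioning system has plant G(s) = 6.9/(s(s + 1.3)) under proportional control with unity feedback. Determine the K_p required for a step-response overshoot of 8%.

From %OS = 100·exp(−πζ/√(1−ζ²)) = 8%, ζ = −ln(0.08)/√(π²+ln²(0.08)) = 0.6266.
Characteristic equation s² + 1.3s + 6.9K_p = 0 gives ζ = 1.3/(2√(6.9K_p)).
Setting ζ = 0.6266: √(6.9K_p) = 1.3/(2·0.6266) = 1.037, so K_p = 1.076/6.9 = 0.156.

K_p = 0.156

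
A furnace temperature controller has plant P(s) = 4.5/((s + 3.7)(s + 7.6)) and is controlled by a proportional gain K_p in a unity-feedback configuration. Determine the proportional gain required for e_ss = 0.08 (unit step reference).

The loop is type 0, so e_ss(step) = 1/(1 + K_pos) with K_pos = K_p·P(0).
P(0) = 0.16. Require 1/(1 + K_p·0.16) = 0.08, so 1 + 0.16·K_p = 12.5.
K_p = (12.5 − 1)/0.16 = 71.9.

K_p = 71.9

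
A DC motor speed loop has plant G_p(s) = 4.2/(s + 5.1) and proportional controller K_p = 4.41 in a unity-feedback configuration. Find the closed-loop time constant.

Closed-loop transfer function: T(s) = K_p·G_p(s)/(1 + K_p·G_p(s)) = 18.52/(s + 5.1 + 18.52) = 18.52/(s + 23.62).
Time constant τ = 1/23.62 = 0.0423 s.

τ = 0.0423 s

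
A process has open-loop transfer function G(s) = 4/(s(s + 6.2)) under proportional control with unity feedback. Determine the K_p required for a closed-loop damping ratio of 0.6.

K_p = 6.67

Closed-loop characteristic equation: s² + 6.2s + K_p·4 = 0.
So ω_n = √(4K_p) and 2ζω_n = 6.2, giving ζ = 6.2/(2√(4K_p)).
Setting ζ = 0.6: √(4K_p) = 6.2/(2·0.6) = 5.167, so K_p = 26.69/4 = 6.67.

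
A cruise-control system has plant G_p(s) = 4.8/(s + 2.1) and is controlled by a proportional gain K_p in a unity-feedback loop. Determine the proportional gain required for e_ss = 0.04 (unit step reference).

K_p = 10.5

For a type-0 loop with proportional control, e_ss = 1/(1 + K_p·G_p(0)).
G_p(0) = 2.286. Require 1/(1 + K_p·2.286) = 0.04, so 1 + 2.286·K_p = 25.
K_p = (25 − 1)/2.286 = 10.5.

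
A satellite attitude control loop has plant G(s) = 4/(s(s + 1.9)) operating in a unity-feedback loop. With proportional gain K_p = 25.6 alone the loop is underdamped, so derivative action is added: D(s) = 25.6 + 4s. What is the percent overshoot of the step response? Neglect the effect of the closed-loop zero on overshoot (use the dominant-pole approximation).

Forward path: (25.6 + 4s)·4/(s(s+1.9)). The closed-loop characteristic equation is s² + (1.9 + 4·4)s + 4·25.6 = 0.
That is s² + 17.9s + 102.4 = 0, so ω_n = 10.12 rad/s and ζ = 17.9/(2·10.12) = 0.8844.
%OS = 100·exp(−πζ/√(1−ζ²)) = 0.259%.

0.259%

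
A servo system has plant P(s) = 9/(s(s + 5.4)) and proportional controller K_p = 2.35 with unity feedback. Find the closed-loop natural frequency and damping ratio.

ω_n = 4.6 rad/s, ζ = 0.587

The closed-loop denominator is s(s+5.4) + 2.35·9 = s² + 5.4s + 21.15.
So ω_n² = 21.15 ⇒ ω_n = 4.599 rad/s, and ζ = 5.4/(2ω_n) = 0.587.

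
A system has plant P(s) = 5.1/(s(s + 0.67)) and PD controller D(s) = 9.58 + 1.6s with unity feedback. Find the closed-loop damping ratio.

Forward path: (9.58 + 1.6s)·5.1/(s(s+0.67)). The closed-loop characteristic equation is s² + (0.67 + 5.1·1.6)s + 5.1·9.58 = 0.
That is s² + 8.83s + 48.86 = 0, so ω_n = 6.99 rad/s and ζ = 8.83/(2·6.99) = 0.6316.

ζ = 0.632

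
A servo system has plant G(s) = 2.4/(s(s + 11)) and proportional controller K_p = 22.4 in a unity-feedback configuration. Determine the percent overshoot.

From 1 + K_pG(s) = 0: s² + 11s + 53.76 = 0 ⇒ ω_n = 7.332, ζ = 0.7501.
%OS = 100·exp(−πζ/√(1−ζ²)) = 100·exp(−π·0.7501/√0.4373) = 2.83%.

2.83%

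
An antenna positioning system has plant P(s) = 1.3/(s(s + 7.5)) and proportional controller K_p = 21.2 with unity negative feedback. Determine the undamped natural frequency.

ω_n = 5.25 rad/s

1 + K_p·P(s) = 0 gives s² + 7.5s + 27.56 = 0.
Matching s² + 2ζω_n s + ω_n²: ω_n = √27.56 = 5.25 rad/s and 2ζω_n = 7.5, so ζ = 7.5/(2·5.25) = 0.714.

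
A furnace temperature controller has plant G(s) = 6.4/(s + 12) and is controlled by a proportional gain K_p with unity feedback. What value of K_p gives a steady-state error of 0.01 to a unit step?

Steady-state error for a unit step on this type-0 loop is 1/(1 + K_p·G(0)).
G(0) = 0.5333. Require 1/(1 + K_p·0.5333) = 0.01, so 1 + 0.5333·K_p = 100.
K_p = (100 − 1)/0.5333 = 186.

K_p = 186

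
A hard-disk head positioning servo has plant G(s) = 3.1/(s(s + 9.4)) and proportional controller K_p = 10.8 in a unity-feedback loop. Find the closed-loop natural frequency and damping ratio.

ω_n = 5.79 rad/s, ζ = 0.812

1 + K_p·G(s) = 0 gives s² + 9.4s + 33.48 = 0.
Matching s² + 2ζω_n s + ω_n²: ω_n = √33.48 = 5.786 rad/s and 2ζω_n = 9.4, so ζ = 9.4/(2·5.786) = 0.812.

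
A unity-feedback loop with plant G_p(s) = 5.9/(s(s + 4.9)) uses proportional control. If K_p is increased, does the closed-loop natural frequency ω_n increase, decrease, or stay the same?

ω_n = √(5.9·K_p), which grows with K_p.

increase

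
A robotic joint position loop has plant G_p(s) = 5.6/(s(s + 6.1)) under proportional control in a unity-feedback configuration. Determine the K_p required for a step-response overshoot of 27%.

From %OS = 100·exp(−πζ/√(1−ζ²)) = 27%, ζ = −ln(0.27)/√(π²+ln²(0.27)) = 0.3847.
Characteristic equation s² + 6.1s + 5.6K_p = 0 gives ζ = 6.1/(2√(5.6K_p)).
Setting ζ = 0.3847: √(5.6K_p) = 6.1/(2·0.3847) = 7.928, so K_p = 62.86/5.6 = 11.2.

K_p = 11.2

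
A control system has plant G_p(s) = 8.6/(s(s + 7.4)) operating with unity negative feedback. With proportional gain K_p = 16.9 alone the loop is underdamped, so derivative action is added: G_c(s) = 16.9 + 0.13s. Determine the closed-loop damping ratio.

ζ = 0.353

Forward path: (16.9 + 0.13s)·8.6/(s(s+7.4)). The closed-loop characteristic equation is s² + (7.4 + 8.6·0.13)s + 8.6·16.9 = 0.
That is s² + 8.518s + 145.3 = 0, so ω_n = 12.06 rad/s and ζ = 8.518/(2·12.06) = 0.3533.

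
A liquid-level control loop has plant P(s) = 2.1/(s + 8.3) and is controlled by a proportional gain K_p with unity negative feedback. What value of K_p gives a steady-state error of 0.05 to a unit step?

K_p = 75.1

For a type-0 loop with proportional control, e_ss = 1/(1 + K_p·P(0)).
P(0) = 0.253. Require 1/(1 + K_p·0.253) = 0.05, so 1 + 0.253·K_p = 20.
K_p = (20 − 1)/0.253 = 75.1.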